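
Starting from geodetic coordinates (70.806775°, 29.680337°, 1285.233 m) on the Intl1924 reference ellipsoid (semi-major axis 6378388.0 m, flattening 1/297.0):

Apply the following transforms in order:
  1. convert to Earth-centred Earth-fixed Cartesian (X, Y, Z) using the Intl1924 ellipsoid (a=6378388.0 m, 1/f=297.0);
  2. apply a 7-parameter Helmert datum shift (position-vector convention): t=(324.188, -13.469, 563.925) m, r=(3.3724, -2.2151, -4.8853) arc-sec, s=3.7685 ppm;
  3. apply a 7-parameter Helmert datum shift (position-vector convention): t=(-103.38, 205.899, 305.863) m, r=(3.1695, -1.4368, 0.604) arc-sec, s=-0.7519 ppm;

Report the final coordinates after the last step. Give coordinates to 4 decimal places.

X=1827808.4489 m, Y=1041618.8508 m, Z=6003537.0662 m

start: φ=70.806775°, λ=29.680337°, h=1285.233 m
→ ECEF (a=6378388.000, f=1/297.0): X=1827666.7861, Y=1041651.6014, Z=6002583.7757
→ Helmert 7p (PV): X=1827958.0703, Y=1041500.6284, Z=6003206.9800
→ Helmert 7p (PV): X=1827808.4489, Y=1041618.8508, Z=6003537.0662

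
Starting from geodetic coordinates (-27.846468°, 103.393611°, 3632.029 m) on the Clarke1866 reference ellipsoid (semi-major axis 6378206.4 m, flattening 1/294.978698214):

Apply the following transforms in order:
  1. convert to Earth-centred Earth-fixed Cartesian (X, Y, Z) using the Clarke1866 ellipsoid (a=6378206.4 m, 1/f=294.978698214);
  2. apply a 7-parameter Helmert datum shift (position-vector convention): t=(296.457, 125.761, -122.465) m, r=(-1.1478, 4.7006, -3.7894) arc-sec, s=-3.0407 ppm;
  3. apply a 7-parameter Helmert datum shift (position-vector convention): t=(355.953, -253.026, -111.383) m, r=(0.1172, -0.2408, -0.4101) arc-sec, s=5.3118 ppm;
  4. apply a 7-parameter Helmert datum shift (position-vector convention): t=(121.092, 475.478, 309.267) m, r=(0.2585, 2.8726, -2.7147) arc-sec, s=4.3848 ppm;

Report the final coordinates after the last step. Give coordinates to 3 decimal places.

start: φ=-27.846468°, λ=103.393611°, h=3632.029 m
→ ECEF (a=6378206.400, f=1/294.978698214): X=-1308069.2613, Y=5493417.1906, Z=-2963003.3301
→ Helmert 7p (PV): X=-1307735.4289, Y=5493533.7908, Z=-2963117.5449
→ Helmert 7p (PV): X=-1307372.0406, Y=5493314.2291, Z=-2963243.0727
→ Helmert 7p (PV): X=-1307225.6506, Y=5493834.7146, Z=-2962921.7069

X=-1307225.651 m, Y=5493834.715 m, Z=-2962921.707 m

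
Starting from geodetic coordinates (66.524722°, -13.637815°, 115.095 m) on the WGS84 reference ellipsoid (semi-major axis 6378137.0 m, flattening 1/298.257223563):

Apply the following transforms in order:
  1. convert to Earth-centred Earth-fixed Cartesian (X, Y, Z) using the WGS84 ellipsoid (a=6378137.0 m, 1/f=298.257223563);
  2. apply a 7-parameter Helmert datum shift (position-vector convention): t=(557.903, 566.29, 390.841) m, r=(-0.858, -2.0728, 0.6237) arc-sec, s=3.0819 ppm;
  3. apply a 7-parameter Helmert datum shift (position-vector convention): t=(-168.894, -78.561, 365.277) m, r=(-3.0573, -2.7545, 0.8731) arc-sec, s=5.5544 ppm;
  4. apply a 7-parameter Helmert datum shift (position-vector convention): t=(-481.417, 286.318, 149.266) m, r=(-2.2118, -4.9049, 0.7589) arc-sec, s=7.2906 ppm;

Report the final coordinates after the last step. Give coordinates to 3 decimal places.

start: φ=66.524722°, λ=-13.637815°, h=115.095 m
→ ECEF (a=6378137.000, f=1/298.257223563): X=2476144.3712, Y=-600772.5400, Z=5827607.1645
→ Helmert 7p (PV): X=2476653.1590, Y=-600176.3730, Z=5828043.3480
→ Helmert 7p (PV): X=2476422.7326, Y=-600161.3991, Z=5828482.9661
→ Helmert 7p (PV): X=2475822.9782, Y=-599807.8453, Z=5828740.0498

X=2475822.978 m, Y=-599807.845 m, Z=5828740.050 m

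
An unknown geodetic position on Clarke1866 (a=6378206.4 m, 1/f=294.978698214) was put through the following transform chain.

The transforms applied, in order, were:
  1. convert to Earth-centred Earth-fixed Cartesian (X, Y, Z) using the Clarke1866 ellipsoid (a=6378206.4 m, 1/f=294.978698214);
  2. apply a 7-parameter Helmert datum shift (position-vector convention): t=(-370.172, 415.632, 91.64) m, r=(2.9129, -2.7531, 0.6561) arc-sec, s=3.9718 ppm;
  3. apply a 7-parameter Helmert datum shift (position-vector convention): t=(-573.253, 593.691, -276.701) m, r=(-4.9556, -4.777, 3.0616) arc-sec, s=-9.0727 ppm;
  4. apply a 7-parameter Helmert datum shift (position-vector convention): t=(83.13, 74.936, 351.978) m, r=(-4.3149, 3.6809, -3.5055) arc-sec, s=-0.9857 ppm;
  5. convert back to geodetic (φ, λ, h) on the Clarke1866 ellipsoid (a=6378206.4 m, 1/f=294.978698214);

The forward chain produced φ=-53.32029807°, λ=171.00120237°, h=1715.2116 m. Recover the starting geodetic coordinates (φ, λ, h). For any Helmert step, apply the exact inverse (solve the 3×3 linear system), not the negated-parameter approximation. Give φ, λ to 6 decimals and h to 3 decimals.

φ=-53.327206°, λ=171.013090°, h=1278.586 m

start: φ=-53.320298°, λ=171.001202°, h=1715.212 m
→ ECEF (a=6378206.400, f=1/294.978698214): X=-3772300.1726, Y=597392.5029, Z=-5093088.3288
→ Helmert⁻¹: X=-3772306.2772, Y=597360.5969, Z=-5093500.1498
→ Helmert⁻¹: X=-3771876.3392, Y=596950.6719, Z=-5093167.9615
→ Helmert⁻¹: X=-3771557.2713, Y=596472.7406, Z=-5093197.4552
→ geod (Bowring, a=6378206.400): φ=-53.32720600°, λ=171.01309000°, h=1278.5860 m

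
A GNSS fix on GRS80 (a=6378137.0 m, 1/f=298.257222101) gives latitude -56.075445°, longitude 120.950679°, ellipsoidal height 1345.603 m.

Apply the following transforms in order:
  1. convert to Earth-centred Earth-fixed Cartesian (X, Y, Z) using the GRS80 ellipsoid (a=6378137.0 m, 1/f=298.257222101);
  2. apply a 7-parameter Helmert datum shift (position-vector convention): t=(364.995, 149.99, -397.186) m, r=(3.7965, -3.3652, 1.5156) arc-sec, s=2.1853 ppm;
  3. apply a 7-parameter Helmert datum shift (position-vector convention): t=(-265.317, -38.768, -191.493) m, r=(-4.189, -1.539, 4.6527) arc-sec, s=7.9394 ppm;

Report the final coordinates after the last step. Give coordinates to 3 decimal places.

start: φ=-56.075445°, λ=120.950679°, h=1345.603 m
→ ECEF (a=6378137.000, f=1/298.257222101): X=-1835344.5660, Y=3060490.7613, Z=-5270251.5473
→ Helmert 7p (PV): X=-1834920.0857, Y=3060730.9578, Z=-5270633.8626
→ Helmert 7p (PV): X=-1835229.6861, Y=3060568.0583, Z=-5270943.0526

X=-1835229.686 m, Y=3060568.058 m, Z=-5270943.053 m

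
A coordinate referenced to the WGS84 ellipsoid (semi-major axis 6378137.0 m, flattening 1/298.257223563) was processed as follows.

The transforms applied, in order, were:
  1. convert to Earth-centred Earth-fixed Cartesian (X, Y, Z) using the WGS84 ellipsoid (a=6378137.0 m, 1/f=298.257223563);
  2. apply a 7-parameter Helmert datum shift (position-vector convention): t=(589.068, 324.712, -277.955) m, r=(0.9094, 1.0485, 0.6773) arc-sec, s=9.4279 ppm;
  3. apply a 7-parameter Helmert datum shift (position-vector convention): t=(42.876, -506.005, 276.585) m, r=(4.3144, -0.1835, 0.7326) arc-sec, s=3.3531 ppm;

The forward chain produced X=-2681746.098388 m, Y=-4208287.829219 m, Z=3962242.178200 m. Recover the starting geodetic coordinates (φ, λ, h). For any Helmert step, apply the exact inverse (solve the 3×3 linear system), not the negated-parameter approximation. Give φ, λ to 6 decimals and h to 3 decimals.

start: X=-2681746.0984, Y=-4208287.8292, Z=3962242.1782 m
→ Helmert⁻¹: X=-2681791.4019, Y=-4207675.3169, Z=3962042.7053
→ Helmert⁻¹: X=-2682389.1397, Y=-4207934.0793, Z=3962288.2213
→ geod (Bowring, a=6378137.000): φ=38.63765900°, λ=-122.51587600°, h=2099.8210 m

φ=38.637659°, λ=-122.515876°, h=2099.821 m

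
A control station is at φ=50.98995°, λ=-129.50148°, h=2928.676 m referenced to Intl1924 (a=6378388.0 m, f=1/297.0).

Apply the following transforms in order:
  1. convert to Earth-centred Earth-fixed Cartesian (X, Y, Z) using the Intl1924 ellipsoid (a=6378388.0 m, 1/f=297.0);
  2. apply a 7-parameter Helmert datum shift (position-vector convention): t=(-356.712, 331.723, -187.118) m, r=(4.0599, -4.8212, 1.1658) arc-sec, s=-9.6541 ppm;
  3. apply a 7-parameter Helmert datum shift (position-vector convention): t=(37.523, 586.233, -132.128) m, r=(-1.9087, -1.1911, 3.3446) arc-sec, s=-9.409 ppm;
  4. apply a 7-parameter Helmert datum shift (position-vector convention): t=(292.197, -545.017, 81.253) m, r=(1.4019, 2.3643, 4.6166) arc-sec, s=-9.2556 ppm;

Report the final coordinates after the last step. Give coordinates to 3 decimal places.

X=-2560158.576 m, Y=-3105410.693 m, Z=4934736.033 m

start: φ=50.989950°, λ=-129.501480°, h=2928.676 m
→ ECEF (a=6378388.000, f=1/297.0): X=-2560254.2054, Y=-3105673.2553, Z=4935212.5492
→ Helmert 7p (PV): X=-2560684.0012, Y=-3105423.1587, Z=4934856.8156
→ Helmert 7p (PV): X=-2560600.5272, Y=-3104803.5632, Z=4934692.2049
→ Helmert 7p (PV): X=-2560158.5763, Y=-3105410.6928, Z=4934736.0329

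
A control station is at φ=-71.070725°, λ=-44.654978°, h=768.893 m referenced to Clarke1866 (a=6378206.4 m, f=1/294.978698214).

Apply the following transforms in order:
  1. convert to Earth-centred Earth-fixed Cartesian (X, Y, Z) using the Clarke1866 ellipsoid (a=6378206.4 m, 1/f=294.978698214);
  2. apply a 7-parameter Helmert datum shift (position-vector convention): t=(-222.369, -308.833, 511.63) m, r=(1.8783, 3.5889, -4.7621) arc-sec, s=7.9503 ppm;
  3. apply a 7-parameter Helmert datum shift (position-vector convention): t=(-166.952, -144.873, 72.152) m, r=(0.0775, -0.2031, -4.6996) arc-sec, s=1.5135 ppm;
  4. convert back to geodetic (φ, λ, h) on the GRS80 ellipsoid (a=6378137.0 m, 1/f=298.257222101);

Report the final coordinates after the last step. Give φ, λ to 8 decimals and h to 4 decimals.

start: φ=-71.070725°, λ=-44.654978°, h=768.893 m
→ ECEF (a=6378206.400, f=1/294.978698214): X=1476509.6832, Y=-1458833.5083, Z=-6011390.4346
→ Helmert 7p (PV): X=1476160.7762, Y=-1459133.2867, Z=-6010965.5723
→ Helmert 7p (PV): X=1475968.7317, Y=-1459311.7429, Z=-6010901.6126
→ geod (Bowring, a=6378137.000): φ=-71.06840339°, λ=-44.67486415°, h=147.3573 m

φ=-71.06840339°, λ=-44.67486415°, h=147.3573 m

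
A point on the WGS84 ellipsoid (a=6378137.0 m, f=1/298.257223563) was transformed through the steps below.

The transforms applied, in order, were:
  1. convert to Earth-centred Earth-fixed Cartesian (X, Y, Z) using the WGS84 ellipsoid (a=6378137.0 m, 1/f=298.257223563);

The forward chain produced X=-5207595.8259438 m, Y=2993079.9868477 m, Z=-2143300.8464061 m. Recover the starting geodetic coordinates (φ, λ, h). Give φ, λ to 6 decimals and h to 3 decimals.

start: X=-5207595.8259, Y=2993079.9868, Z=-2143300.8464 m
→ geod (Bowring, a=6378137.000): φ=-19.76015300°, λ=150.11174600°, h=1696.2120 m

φ=-19.760153°, λ=150.111746°, h=1696.212 m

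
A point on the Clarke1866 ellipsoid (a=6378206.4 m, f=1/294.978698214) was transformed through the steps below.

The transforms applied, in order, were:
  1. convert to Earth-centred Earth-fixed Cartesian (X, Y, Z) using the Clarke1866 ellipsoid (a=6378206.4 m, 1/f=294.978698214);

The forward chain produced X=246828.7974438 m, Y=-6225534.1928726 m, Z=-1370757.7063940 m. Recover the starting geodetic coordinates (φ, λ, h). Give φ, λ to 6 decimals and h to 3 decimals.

φ=-12.489865°, λ=-87.729537°, h=2230.689 m

start: X=246828.7974, Y=-6225534.1929, Z=-1370757.7064 m
→ geod (Bowring, a=6378206.400): φ=-12.48986500°, λ=-87.72953700°, h=2230.6890 m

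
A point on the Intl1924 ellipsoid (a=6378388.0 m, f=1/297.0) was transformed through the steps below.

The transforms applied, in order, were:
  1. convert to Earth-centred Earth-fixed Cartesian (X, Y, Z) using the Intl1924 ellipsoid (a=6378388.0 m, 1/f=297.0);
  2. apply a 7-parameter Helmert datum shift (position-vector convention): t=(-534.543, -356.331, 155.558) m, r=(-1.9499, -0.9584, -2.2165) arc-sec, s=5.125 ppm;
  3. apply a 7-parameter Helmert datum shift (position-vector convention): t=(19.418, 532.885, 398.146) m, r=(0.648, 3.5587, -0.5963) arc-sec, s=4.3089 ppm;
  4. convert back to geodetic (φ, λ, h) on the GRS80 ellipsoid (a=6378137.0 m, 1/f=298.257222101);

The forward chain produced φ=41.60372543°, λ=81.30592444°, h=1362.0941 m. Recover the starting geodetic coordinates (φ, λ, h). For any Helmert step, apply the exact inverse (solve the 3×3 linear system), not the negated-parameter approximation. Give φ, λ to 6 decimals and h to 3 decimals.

φ=41.601861°, λ=81.300860°, h=651.481 m

start: φ=41.603725°, λ=81.305924°, h=1362.094 m
→ ECEF (a=6378137.000, f=1/298.257222101): X=722138.3697, Y=4722461.1514, Z=4213697.8763
→ Helmert⁻¹: X=722029.4973, Y=4721923.2439, Z=4213279.1986
→ Helmert⁻¹: X=722529.1689, Y=4722223.3091, Z=4213143.3322
→ geod (Bowring, a=6378388.000): φ=41.60186100°, λ=81.30086000°, h=651.4810 m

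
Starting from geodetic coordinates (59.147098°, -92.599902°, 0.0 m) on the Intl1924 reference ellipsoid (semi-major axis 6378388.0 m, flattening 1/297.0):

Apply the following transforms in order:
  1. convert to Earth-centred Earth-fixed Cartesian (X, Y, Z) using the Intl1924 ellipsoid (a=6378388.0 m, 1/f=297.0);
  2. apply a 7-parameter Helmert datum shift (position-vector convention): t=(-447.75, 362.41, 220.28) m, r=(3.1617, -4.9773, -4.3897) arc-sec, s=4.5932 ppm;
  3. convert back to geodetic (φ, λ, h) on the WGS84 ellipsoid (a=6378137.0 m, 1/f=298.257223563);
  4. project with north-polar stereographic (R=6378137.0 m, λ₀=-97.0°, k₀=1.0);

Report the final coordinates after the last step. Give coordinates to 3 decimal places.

start: φ=59.147098°, λ=-92.599902°, h=0.000 m
→ ECEF (a=6378388.000, f=1/297.0): X=-148748.6605, Y=-3275823.5083, Z=5452474.0733
→ Helmert 7p (PV): X=-149398.3819, Y=-3275556.5570, Z=5452665.5950
→ geod (Bowring, a=6378137.000): φ=59.14908378°, λ=-92.61145498°, h=226.5312 m
→ stereo (R=6378137.0, λ₀=-97.0°): E=269331.0926, N=-3509442.3078

E=269331.093 m, N=-3509442.308 m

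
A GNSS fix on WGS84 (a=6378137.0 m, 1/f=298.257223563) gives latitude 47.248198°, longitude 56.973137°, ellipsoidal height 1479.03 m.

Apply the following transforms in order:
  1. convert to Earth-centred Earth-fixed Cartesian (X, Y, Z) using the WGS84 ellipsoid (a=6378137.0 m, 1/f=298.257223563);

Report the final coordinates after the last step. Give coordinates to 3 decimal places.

X=2364606.207 m, Y=3637439.516 m, Z=4661625.442 m

start: φ=47.248198°, λ=56.973137°, h=1479.030 m
→ ECEF (a=6378137.000, f=1/298.257223563): X=2364606.2069, Y=3637439.5164, Z=4661625.4420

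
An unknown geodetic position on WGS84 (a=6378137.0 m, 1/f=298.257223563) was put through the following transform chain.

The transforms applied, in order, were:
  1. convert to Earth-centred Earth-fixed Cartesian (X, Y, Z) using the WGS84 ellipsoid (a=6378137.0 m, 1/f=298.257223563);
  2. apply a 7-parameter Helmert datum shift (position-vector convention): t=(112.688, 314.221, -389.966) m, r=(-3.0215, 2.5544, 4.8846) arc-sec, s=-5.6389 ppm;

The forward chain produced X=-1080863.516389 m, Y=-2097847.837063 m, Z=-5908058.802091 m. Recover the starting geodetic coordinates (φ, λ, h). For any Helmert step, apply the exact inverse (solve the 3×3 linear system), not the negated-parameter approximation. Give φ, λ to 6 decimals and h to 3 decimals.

start: X=-1080863.5164, Y=-2097847.8371, Z=-5908058.8021 m
→ Helmert⁻¹: X=-1080958.8226, Y=-2098061.7506, Z=-5907746.2695
→ geod (Bowring, a=6378137.000): φ=-68.35542000°, λ=-117.25833100°, h=2062.2880 m

φ=-68.355420°, λ=-117.258331°, h=2062.288 m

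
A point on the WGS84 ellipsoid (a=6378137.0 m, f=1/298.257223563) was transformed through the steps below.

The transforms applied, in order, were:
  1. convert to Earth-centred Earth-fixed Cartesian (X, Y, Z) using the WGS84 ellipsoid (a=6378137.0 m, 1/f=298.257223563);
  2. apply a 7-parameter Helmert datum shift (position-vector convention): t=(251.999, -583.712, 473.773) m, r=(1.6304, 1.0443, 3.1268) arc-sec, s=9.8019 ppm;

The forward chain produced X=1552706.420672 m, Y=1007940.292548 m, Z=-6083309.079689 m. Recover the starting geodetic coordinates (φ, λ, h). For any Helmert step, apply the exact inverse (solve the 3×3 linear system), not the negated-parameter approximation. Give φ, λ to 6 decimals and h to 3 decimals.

start: X=1552706.4207, Y=1007940.2925, Z=-6083309.0797 m
→ Helmert⁻¹: X=1552485.2933, Y=1008442.4966, Z=-6083723.3317
→ geod (Bowring, a=6378137.000): φ=-73.18200900°, λ=33.00640500°, h=599.0070 m

φ=-73.182009°, λ=33.006405°, h=599.007 m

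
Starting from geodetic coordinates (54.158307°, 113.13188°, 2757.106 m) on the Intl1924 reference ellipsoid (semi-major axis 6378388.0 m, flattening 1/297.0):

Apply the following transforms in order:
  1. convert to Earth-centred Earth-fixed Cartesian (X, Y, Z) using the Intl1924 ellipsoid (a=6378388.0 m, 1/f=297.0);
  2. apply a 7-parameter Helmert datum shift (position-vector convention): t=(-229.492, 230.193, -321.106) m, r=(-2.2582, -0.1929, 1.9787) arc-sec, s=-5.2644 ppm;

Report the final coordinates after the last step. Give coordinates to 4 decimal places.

X=-1471377.2370 m, Y=3443930.5862 m, Z=5149032.9845 m

start: φ=54.158307°, λ=113.131880°, h=2757.106 m
→ ECEF (a=6378388.000, f=1/297.0): X=-1471117.6388, Y=3443676.2586, Z=5149420.2763
→ Helmert 7p (PV): X=-1471377.2370, Y=3443930.5862, Z=5149032.9845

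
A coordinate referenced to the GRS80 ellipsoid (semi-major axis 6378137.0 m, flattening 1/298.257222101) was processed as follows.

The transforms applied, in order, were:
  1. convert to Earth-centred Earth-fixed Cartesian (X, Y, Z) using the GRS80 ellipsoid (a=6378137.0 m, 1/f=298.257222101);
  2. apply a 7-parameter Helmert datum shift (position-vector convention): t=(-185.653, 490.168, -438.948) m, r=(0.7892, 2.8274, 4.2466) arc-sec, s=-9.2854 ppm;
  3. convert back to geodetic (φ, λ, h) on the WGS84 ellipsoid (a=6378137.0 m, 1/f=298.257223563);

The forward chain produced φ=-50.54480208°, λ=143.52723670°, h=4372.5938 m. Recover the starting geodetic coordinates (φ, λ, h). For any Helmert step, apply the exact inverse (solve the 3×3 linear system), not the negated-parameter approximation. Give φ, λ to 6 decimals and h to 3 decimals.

start: φ=-50.544802°, λ=143.527237°, h=4372.594 m
→ ECEF (a=6378137.000, f=1/298.257223563): X=-3268051.5592, Y=2415827.6308, Z=-4904897.2840
→ Helmert⁻¹: X=-3267779.2914, Y=2415408.4021, Z=-4904557.9115
→ geod (Bowring, a=6378137.000): φ=-50.54611200°, λ=143.52970800°, h=3813.0650 m

φ=-50.546112°, λ=143.529708°, h=3813.065 m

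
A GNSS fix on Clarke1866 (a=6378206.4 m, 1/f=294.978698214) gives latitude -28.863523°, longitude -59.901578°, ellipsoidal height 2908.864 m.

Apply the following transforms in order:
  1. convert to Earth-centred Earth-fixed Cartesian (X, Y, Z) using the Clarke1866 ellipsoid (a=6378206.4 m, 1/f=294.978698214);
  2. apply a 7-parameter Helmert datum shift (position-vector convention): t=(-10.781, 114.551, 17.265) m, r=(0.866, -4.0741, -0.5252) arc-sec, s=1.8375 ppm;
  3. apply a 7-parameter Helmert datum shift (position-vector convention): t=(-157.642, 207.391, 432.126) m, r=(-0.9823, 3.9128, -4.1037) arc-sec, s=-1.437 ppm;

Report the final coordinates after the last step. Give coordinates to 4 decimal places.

start: φ=-28.863523°, λ=-59.901578°, h=2908.864 m
→ ECEF (a=6378206.400, f=1/294.978698214): X=2804722.3242, Y=-4838707.0437, Z=-3061897.7870
→ Helmert 7p (PV): X=2804764.8544, Y=-4838595.6700, Z=-3061851.0652
→ Helmert 7p (PV): X=2804448.8342, Y=-4838451.7090, Z=-3061444.7021

X=2804448.8342 m, Y=-4838451.7090 m, Z=-3061444.7021 m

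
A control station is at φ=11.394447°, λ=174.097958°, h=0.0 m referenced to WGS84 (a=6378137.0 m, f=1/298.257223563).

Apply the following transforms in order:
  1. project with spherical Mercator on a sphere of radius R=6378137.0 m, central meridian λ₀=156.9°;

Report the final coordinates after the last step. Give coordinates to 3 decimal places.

E=1914467.927 m, N=1276868.595 m

start: φ=11.394447°, λ=174.097958°, h=0.000 m
→ merc (R=6378137.0, λ₀=156.9°): E=1914467.9272, N=1276868.5947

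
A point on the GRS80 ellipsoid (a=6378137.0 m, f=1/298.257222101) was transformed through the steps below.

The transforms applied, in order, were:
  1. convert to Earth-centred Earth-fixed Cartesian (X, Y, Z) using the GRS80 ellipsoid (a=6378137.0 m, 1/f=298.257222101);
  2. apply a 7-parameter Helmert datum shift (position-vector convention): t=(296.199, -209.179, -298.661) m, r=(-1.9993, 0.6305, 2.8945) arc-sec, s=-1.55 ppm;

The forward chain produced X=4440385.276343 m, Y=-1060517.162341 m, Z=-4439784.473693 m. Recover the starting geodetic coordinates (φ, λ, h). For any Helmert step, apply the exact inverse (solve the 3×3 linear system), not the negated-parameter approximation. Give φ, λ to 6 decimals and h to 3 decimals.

start: X=4440385.2763, Y=-1060517.1623, Z=-4439784.4737 m
→ Helmert⁻¹: X=4440094.6504, Y=-1060328.9029, Z=-4439489.3993
→ geod (Bowring, a=6378137.000): φ=-44.39412600°, λ=-13.43112400°, h=0.1260 m

φ=-44.394126°, λ=-13.431124°, h=0.126 m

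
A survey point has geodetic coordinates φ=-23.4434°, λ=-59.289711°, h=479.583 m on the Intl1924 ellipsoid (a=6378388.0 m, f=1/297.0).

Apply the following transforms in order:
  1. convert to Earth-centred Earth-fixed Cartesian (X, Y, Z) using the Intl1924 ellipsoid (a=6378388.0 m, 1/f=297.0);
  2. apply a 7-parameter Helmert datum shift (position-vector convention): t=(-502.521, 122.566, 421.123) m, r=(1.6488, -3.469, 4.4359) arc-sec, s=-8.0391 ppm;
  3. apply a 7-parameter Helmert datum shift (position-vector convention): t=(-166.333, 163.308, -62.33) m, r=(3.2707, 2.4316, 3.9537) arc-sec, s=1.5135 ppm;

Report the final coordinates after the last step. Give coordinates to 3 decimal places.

start: φ=-23.443400°, λ=-59.289711°, h=479.583 m
→ ECEF (a=6378388.000, f=1/297.0): X=2990352.6380, Y=-5034268.2628, Z=-2522070.1468
→ Helmert 7p (PV): X=2989976.7589, Y=-5034020.7560, Z=-2521618.6983
→ Helmert 7p (PV): X=2989881.7171, Y=-5033767.7699, Z=-2521799.9165

X=2989881.717 m, Y=-5033767.770 m, Z=-2521799.916 m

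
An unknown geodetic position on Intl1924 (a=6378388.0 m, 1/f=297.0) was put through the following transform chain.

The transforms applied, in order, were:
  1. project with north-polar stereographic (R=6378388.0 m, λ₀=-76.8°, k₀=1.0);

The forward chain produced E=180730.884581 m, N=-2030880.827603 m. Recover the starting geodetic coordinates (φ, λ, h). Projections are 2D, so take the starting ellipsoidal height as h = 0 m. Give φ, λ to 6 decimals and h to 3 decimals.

φ=71.838518°, λ=-71.714566°, h=0.000 m

start: E=180730.8846, N=-2030880.8276 m
→ stereo⁻¹: φ=71.83851800°, λ=-71.71456600°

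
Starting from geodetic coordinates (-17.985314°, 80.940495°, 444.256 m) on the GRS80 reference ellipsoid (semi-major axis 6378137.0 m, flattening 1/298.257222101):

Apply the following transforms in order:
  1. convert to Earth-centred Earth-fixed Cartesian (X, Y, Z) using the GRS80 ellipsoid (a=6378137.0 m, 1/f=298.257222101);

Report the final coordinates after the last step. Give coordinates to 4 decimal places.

X=955599.3970 m, Y=5993126.5616 m, Z=-1956975.6882 m

start: φ=-17.985314°, λ=80.940495°, h=444.256 m
→ ECEF (a=6378137.000, f=1/298.257222101): X=955599.3970, Y=5993126.5616, Z=-1956975.6882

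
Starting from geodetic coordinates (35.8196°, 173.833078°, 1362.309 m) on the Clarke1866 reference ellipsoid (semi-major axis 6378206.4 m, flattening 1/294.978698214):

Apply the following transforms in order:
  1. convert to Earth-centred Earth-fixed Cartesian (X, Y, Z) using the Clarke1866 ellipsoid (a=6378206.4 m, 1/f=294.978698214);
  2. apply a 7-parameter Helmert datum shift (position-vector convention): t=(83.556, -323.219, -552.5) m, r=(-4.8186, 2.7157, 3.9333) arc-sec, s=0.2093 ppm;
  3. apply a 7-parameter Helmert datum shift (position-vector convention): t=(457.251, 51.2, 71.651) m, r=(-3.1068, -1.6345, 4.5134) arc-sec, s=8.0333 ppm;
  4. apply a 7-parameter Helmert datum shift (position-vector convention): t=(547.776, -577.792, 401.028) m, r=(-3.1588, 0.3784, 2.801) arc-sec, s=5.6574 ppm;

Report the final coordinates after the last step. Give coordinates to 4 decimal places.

start: φ=35.819600°, λ=173.833078°, h=1362.309 m
→ ECEF (a=6378206.400, f=1/294.978698214): X=-5148995.8810, Y=556352.4428, Z=3712586.7324
→ Helmert 7p (PV): X=-5148875.1317, Y=556017.8837, Z=3712089.8045
→ Helmert 7p (PV): X=-5148500.8256, Y=556016.7966, Z=3712142.0994
→ Helmert 7p (PV): X=-5147982.9172, Y=555429.0842, Z=3712565.0586

X=-5147982.9172 m, Y=555429.0842 m, Z=3712565.0586 m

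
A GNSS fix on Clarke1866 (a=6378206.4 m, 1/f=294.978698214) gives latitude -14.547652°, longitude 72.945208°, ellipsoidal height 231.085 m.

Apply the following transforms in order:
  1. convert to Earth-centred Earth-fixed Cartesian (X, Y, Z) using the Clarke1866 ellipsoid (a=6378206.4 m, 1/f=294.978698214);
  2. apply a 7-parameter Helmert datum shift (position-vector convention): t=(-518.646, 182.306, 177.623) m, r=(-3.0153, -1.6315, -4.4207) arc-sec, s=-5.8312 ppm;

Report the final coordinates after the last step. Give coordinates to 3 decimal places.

start: φ=-14.547652°, λ=72.945208°, h=231.085 m
→ ECEF (a=6378206.400, f=1/294.978698214): X=1811117.1126, Y=5903698.8795, Z=-1591664.2800
→ Helmert 7p (PV): X=1810727.0235, Y=5903784.6762, Z=-1591549.3536

X=1810727.023 m, Y=5903784.676 m, Z=-1591549.354 m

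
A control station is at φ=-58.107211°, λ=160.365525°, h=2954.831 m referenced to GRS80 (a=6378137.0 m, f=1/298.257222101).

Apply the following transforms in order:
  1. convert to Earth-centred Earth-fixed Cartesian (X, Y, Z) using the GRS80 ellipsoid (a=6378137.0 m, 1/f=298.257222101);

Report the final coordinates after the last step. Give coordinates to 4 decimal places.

start: φ=-58.107211°, λ=160.365525°, h=2954.831 m
→ ECEF (a=6378137.000, f=1/298.257222101): X=-3182993.0101, Y=1135571.3460, Z=-5394564.7811

X=-3182993.0101 m, Y=1135571.3460 m, Z=-5394564.7811 m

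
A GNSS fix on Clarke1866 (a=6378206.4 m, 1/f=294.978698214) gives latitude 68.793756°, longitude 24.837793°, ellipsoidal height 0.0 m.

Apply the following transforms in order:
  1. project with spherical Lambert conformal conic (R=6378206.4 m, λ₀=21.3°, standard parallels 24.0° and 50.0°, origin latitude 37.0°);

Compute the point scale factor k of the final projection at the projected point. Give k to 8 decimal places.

1.18679519

start: φ=68.793756°, λ=24.837793°, h=0.000 m
→ into lcc (λ₀=21.3°): φ=68.79375600°, λ−λ₀=3.53779300°
scale k = 1.18679519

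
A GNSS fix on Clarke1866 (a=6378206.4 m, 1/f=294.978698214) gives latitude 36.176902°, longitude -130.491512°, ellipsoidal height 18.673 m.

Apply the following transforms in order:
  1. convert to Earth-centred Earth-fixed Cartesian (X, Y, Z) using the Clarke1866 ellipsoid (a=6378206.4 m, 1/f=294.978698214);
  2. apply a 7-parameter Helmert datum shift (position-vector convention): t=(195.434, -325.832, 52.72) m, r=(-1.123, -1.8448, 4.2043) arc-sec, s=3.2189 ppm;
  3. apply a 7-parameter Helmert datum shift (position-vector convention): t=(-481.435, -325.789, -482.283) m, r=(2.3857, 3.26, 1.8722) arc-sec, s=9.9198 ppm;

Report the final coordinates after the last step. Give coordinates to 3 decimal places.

X=-3347236.494 m, Y=-3920889.788 m, Z=3743493.092 m

start: φ=36.176902°, λ=-130.491512°, h=18.673 m
→ ECEF (a=6378206.400, f=1/294.978698214): X=-3347047.6963, Y=-3920065.1367, Z=3743874.5060
→ Helmert 7p (PV): X=-3346816.6178, Y=-3920451.4267, Z=3743930.6843
→ Helmert 7p (PV): X=-3347236.4944, Y=-3920889.7876, Z=3743493.0919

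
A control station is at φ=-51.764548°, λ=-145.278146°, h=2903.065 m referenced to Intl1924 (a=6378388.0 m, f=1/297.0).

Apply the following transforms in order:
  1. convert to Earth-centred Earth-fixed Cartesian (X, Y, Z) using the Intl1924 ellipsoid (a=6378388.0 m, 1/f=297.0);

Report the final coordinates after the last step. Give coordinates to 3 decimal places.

X=-3252823.384 m, Y=-2254197.759 m, Z=-4989010.319 m

start: φ=-51.764548°, λ=-145.278146°, h=2903.065 m
→ ECEF (a=6378388.000, f=1/297.0): X=-3252823.3840, Y=-2254197.7586, Z=-4989010.3186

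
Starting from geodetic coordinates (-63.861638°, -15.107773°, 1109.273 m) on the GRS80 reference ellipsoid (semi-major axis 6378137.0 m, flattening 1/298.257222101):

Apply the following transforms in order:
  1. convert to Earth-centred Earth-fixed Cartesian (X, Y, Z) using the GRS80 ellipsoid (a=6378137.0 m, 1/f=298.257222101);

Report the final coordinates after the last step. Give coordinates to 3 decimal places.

start: φ=-63.861638°, λ=-15.107773°, h=1109.273 m
→ ECEF (a=6378137.000, f=1/298.257222101): X=2720530.6835, Y=-734451.4786, Z=-5703932.5624

X=2720530.684 m, Y=-734451.479 m, Z=-5703932.562 m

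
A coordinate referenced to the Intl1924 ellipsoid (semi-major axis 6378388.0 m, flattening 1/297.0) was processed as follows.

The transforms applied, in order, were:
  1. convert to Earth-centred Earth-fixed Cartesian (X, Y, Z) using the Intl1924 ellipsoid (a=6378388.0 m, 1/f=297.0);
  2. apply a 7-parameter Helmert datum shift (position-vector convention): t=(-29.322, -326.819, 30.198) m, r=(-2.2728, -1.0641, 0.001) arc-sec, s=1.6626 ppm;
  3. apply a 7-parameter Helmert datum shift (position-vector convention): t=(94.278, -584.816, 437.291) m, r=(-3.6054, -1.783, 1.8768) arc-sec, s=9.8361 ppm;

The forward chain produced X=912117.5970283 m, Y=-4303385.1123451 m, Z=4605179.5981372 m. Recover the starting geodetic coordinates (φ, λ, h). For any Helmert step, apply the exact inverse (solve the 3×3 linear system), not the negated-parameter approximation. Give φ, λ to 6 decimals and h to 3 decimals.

start: X=912117.5970, Y=-4303385.1123, Z=4605179.5981 m
→ Helmert⁻¹: X=912015.0002, Y=-4302846.7586, Z=4604613.9197
→ Helmert⁻¹: X=912066.5392, Y=-4302563.5272, Z=4604523.9516
→ geod (Bowring, a=6378388.000): φ=46.50604700°, λ=-78.03149400°, h=408.6080 m

φ=46.506047°, λ=-78.031494°, h=408.608 m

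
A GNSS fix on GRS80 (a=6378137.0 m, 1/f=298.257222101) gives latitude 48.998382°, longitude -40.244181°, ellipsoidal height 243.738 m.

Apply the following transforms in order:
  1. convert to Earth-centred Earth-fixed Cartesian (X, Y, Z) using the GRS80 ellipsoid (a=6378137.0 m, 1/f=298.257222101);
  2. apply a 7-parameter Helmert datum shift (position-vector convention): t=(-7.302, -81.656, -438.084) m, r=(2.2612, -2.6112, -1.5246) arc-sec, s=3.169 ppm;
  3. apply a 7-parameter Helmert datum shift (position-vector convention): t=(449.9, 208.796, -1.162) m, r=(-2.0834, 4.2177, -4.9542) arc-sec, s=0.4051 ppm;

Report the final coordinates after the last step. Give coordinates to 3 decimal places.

start: φ=48.998382°, λ=-40.244181°, h=243.738 m
→ ECEF (a=6378137.000, f=1/298.257222101): X=3200303.2822, Y=-2708698.8014, Z=4790624.6428
→ Helmert 7p (PV): X=3200225.4538, Y=-2708865.2142, Z=4790212.5600
→ Helmert 7p (PV): X=3200709.5371, Y=-2708685.9965, Z=4790175.2616

X=3200709.537 m, Y=-2708685.997 m, Z=4790175.262 m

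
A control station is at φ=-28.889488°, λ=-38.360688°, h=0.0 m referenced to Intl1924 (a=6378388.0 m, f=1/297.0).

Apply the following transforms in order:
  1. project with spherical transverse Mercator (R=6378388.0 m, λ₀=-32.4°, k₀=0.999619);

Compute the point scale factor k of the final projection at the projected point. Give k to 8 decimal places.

1.00377670

start: φ=-28.889488°, λ=-38.360688°, h=0.000 m
→ into tm (λ₀=-32.4°): φ=-28.88948800°, λ−λ₀=-5.96068800°
scale k = 1.00377670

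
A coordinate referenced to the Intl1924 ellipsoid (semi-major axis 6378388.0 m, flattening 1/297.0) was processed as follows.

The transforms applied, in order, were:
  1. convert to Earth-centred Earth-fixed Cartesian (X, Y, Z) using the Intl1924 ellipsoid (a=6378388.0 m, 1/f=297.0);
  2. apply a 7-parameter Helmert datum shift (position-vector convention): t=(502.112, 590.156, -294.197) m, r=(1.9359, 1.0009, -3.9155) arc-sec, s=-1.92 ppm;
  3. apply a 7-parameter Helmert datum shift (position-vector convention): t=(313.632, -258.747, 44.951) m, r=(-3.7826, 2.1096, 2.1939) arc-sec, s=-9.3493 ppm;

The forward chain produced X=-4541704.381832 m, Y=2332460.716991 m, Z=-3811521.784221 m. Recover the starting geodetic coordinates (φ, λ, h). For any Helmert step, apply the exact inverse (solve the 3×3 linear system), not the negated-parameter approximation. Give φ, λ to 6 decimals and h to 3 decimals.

start: X=-4541704.3818, Y=2332460.7170, Z=-3811521.7842 m
→ Helmert⁻¹: X=-4541996.6822, Y=2332859.4830, Z=-3811606.0436
→ Helmert⁻¹: X=-4542533.2921, Y=2332151.8031, Z=-3811363.0954
→ geod (Bowring, a=6378388.000): φ=-36.92361300°, λ=152.82388400°, h=1136.2390 m

φ=-36.923613°, λ=152.823884°, h=1136.239 m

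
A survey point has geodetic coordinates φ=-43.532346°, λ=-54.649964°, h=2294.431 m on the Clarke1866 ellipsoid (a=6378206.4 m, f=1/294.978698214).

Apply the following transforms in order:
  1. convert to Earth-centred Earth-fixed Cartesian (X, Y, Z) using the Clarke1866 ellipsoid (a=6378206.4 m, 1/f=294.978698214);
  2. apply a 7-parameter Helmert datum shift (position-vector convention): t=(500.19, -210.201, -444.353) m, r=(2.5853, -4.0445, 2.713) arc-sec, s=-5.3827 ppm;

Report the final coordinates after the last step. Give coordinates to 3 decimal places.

X=2681260.146 m, Y=-3779099.980 m, Z=-4372361.784 m

start: φ=-43.532346°, λ=-54.649964°, h=2294.431 m
→ ECEF (a=6378206.400, f=1/294.978698214): X=2680638.9543, Y=-3779000.1754, Z=-4371946.1614
→ Helmert 7p (PV): X=2681260.1461, Y=-3779099.9798, Z=-4372361.7844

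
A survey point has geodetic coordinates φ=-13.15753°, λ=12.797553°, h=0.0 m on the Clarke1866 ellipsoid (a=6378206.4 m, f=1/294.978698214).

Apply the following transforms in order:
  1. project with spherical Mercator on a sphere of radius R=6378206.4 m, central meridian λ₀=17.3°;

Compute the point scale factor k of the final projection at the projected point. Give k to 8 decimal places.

1.02695985

start: φ=-13.157530°, λ=12.797553°, h=0.000 m
→ into merc (λ₀=17.3°): φ=-13.15753000°, λ−λ₀=-4.50244700°
scale k = 1.02695985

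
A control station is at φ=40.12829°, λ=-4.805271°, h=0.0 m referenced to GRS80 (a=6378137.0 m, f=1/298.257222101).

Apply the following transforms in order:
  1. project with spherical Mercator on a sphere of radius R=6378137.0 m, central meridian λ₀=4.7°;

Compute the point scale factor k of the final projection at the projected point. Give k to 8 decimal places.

1.30786781

start: φ=40.128290°, λ=-4.805271°, h=0.000 m
→ into merc (λ₀=4.7°): φ=40.12829000°, λ−λ₀=-9.50527100°
scale k = 1.30786781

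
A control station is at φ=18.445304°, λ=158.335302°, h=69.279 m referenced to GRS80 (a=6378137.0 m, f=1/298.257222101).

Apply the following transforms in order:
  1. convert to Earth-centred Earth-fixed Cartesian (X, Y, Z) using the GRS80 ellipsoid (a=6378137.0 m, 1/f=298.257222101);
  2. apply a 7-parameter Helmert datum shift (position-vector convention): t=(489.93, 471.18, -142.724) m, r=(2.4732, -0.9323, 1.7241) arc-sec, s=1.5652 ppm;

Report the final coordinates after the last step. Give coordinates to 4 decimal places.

start: φ=18.445304°, λ=158.335302°, h=69.279 m
→ ECEF (a=6378137.000, f=1/298.257222101): X=-5625009.8813, Y=2234449.6633, Z=2005221.9892
→ Helmert 7p (PV): X=-5624556.4961, Y=2234853.2795, Z=2005083.7711

X=-5624556.4961 m, Y=2234853.2795 m, Z=2005083.7711 m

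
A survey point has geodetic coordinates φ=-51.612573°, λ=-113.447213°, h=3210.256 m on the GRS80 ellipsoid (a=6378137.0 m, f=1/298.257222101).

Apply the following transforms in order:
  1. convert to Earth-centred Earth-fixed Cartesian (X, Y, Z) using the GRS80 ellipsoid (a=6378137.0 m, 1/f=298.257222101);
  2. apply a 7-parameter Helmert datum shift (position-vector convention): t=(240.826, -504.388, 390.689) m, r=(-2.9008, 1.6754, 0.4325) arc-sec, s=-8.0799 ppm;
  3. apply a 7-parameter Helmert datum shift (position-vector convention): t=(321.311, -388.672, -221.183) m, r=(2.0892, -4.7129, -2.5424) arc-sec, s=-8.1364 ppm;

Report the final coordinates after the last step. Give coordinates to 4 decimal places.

X=-1579386.3267 m, Y=-3643786.4904 m, Z=-4978424.6529 m

start: φ=-51.612573°, λ=-113.447213°, h=3210.256 m
→ ECEF (a=6378137.000, f=1/298.257222101): X=-1580010.1183, Y=-3642949.0745, Z=-4978665.9565
→ Helmert 7p (PV): X=-1579789.3267, Y=-3643497.3576, Z=-4978170.9746
→ Helmert 7p (PV): X=-1579386.3267, Y=-3643786.4904, Z=-4978424.6529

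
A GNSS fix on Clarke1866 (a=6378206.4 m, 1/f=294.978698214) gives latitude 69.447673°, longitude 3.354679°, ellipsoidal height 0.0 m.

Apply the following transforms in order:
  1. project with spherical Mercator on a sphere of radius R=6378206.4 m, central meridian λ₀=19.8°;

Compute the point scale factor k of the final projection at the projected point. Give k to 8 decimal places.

start: φ=69.447673°, λ=3.354679°, h=0.000 m
→ into merc (λ₀=19.8°): φ=69.44767300°, λ−λ₀=-16.44532100°
scale k = 2.84849420

2.84849420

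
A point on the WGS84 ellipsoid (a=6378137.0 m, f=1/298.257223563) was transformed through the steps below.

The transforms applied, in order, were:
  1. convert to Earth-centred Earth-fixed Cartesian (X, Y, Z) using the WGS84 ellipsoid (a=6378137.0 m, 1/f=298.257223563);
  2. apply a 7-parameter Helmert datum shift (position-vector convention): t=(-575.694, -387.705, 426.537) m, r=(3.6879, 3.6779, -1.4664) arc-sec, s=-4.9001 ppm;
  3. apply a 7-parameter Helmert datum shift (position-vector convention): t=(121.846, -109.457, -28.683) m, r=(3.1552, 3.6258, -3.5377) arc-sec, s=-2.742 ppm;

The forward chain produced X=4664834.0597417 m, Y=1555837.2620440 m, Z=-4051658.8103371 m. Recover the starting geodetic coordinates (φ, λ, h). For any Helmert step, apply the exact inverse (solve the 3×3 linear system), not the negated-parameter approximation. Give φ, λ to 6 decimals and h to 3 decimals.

φ=-39.673287°, λ=18.448012°, h=2887.521 m

start: X=4664834.0597, Y=1555837.2620, Z=-4051658.8103 m
→ Helmert⁻¹: X=4664769.5378, Y=1555969.0157, Z=-4051583.0393
→ Helmert⁻¹: X=4665429.2788, Y=1556325.0680, Z=-4051974.0688
→ geod (Bowring, a=6378137.000): φ=-39.67328700°, λ=18.44801200°, h=2887.5210 m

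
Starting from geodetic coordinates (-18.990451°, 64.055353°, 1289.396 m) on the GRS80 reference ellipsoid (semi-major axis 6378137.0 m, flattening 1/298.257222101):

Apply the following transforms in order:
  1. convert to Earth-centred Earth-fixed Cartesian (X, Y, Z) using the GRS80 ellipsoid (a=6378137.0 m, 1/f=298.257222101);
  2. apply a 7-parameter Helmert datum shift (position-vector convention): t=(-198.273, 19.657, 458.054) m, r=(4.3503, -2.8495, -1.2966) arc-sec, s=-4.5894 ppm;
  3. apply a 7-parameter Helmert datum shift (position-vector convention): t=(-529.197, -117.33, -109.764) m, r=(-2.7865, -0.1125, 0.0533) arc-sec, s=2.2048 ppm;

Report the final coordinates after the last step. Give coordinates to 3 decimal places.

X=2639372.957 m, Y=5426080.920 m, Z=-2062337.347 m

start: φ=-18.990451°, λ=64.055353°, h=1289.396 m
→ ECEF (a=6378137.000, f=1/298.257222101): X=2640044.3945, Y=5426191.7991, Z=-2062769.6061
→ Helmert 7p (PV): X=2639896.6112, Y=5426213.4630, Z=-2062151.1713
→ Helmert 7p (PV): X=2639372.9572, Y=5426080.9205, Z=-2062337.3468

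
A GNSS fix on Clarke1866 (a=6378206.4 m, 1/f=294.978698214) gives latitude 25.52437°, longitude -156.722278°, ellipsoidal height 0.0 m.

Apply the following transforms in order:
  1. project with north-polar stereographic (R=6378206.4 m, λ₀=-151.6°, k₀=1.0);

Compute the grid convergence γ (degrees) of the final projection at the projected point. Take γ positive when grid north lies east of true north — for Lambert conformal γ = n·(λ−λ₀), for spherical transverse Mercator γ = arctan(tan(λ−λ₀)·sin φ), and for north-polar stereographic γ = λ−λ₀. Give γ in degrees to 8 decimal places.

start: φ=25.524370°, λ=-156.722278°, h=0.000 m
→ into stereo (λ₀=-151.6°): φ=25.52437000°, λ−λ₀=-5.12227800°
convergence γ = -5.12227800°

-5.12227800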